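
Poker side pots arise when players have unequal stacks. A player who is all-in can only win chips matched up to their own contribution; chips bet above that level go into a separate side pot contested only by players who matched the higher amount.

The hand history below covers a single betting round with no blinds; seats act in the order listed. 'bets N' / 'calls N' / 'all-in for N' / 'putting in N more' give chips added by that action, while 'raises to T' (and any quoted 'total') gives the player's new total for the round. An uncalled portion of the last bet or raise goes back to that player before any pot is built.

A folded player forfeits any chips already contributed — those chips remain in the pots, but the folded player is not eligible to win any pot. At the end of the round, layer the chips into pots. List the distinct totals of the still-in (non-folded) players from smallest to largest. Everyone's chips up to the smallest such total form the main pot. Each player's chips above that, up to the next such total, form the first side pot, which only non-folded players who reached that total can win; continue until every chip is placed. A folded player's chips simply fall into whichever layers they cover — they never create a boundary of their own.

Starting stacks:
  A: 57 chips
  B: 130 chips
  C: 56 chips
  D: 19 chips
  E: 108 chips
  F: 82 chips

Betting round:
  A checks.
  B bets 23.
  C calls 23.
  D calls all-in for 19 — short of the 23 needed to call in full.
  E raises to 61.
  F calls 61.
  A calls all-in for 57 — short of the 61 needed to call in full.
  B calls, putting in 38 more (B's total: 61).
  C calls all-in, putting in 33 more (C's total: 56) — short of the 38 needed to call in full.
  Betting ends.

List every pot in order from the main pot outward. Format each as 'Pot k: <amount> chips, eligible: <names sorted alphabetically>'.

Pot 1: 114 chips, eligible: A, B, C, D, E, F
Pot 2: 185 chips, eligible: A, B, C, E, F
Pot 3: 4 chips, eligible: A, B, E, F
Pot 4: 12 chips, eligible: B, E, F

Derivation:
Contributions: A=57, B=61, C=56, D=19, E=61, F=61
Pot levels (distinct totals of non-folded players): 19, 56, 57, 61
Layer 1-19: 19 each from A, B, C, D, E, F = 19*6 = 114 chips; eligible A, B, C, D, E, F
Layer 20-56: 37 each from A, B, C, E, F = 37*5 = 185 chips; eligible A, B, C, E, F
Layer 57-57: 1 each from A, B, E, F = 1*4 = 4 chips; eligible A, B, E, F
Layer 58-61: 4 each from B, E, F = 4*3 = 12 chips; eligible B, E, F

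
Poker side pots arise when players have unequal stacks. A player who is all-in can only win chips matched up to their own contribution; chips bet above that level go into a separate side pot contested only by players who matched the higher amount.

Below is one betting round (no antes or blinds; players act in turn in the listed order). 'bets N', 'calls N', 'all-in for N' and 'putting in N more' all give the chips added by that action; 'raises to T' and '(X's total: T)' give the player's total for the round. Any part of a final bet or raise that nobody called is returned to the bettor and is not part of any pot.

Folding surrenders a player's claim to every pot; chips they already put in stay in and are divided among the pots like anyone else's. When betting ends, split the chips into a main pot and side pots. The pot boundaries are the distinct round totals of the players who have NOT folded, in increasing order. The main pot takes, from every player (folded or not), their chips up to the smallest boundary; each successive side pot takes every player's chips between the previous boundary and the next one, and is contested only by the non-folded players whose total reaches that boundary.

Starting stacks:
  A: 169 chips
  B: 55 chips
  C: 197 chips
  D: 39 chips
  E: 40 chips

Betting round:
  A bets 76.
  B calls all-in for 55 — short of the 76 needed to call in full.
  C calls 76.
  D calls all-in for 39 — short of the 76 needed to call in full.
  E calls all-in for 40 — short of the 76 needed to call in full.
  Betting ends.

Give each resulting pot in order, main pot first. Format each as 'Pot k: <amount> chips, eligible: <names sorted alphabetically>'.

Pot 1: 195 chips, eligible: A, B, C, D, E
Pot 2: 4 chips, eligible: A, B, C, E
Pot 3: 45 chips, eligible: A, B, C
Pot 4: 42 chips, eligible: A, C

Derivation:
Contributions: A=76, B=55, C=76, D=39, E=40
Pot levels (distinct totals of non-folded players): 39, 40, 55, 76
Layer 1-39: 39 each from A, B, C, D, E = 39*5 = 195 chips; eligible A, B, C, D, E
Layer 40-40: 1 each from A, B, C, E = 1*4 = 4 chips; eligible A, B, C, E
Layer 41-55: 15 each from A, B, C = 15*3 = 45 chips; eligible A, B, C
Layer 56-76: 21 each from A, C = 21*2 = 42 chips; eligible A, C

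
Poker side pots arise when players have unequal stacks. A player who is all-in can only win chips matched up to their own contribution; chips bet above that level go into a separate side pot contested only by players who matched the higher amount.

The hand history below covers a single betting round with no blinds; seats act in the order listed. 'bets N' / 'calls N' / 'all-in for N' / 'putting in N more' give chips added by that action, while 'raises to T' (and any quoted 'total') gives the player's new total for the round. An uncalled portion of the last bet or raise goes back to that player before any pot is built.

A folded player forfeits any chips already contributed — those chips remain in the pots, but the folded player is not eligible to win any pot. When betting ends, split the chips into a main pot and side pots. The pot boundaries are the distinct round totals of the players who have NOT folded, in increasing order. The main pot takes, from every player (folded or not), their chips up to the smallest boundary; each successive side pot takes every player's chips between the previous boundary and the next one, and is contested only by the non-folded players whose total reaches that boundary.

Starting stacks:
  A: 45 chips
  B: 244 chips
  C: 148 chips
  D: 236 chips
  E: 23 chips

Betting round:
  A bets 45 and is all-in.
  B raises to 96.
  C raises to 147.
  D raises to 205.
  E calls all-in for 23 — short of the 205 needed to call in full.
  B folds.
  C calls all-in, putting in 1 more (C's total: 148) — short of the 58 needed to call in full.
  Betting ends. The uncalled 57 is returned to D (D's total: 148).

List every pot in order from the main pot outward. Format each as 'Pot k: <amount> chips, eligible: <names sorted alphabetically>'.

Pot 1: 115 chips, eligible: A, C, D, E
Pot 2: 88 chips, eligible: A, C, D
Pot 3: 257 chips, eligible: C, D

Derivation:
Contributions (after 57 returned to D): A=45, B=96, C=148, D=148, E=23
Folded: B
Pot levels (distinct totals of non-folded players): 23, 45, 148
Layer 1-23: 23 each from A, B, C, D, E = 23*5 = 115 chips; eligible A, C, D, E
Layer 24-45: 22 each from A, B, C, D = 22*4 = 88 chips; eligible A, C, D
Layer 46-148: B 51 + C 103 + D 103 = 257 chips; eligible C, D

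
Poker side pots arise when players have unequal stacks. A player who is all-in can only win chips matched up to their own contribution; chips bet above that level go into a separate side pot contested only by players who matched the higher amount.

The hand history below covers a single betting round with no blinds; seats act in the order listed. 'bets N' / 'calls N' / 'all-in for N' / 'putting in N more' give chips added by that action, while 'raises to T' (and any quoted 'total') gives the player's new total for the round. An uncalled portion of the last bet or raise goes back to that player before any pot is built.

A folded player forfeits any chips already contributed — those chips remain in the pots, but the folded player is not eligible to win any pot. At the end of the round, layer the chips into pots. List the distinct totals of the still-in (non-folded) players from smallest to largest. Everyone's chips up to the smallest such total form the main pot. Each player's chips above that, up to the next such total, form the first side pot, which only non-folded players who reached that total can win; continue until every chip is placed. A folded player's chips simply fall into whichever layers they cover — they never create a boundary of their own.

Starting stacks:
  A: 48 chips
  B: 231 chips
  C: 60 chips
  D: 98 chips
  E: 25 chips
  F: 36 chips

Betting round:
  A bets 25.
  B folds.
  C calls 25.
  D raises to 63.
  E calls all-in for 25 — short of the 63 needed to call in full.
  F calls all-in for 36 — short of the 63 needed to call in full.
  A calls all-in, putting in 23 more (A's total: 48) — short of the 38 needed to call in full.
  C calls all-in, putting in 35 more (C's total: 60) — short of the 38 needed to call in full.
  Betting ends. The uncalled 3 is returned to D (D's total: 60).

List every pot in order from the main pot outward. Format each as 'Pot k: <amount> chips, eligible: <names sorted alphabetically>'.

Pot 1: 125 chips, eligible: A, C, D, E, F
Pot 2: 44 chips, eligible: A, C, D, F
Pot 3: 36 chips, eligible: A, C, D
Pot 4: 24 chips, eligible: C, D

Derivation:
Contributions (after 3 returned to D): A=48, C=60, D=60, E=25, F=36
Folded: B
Pot levels (distinct totals of non-folded players): 25, 36, 48, 60
Layer 1-25: 25 each from A, C, D, E, F = 25*5 = 125 chips; eligible A, C, D, E, F
Layer 26-36: 11 each from A, C, D, F = 11*4 = 44 chips; eligible A, C, D, F
Layer 37-48: 12 each from A, C, D = 12*3 = 36 chips; eligible A, C, D
Layer 49-60: 12 each from C, D = 12*2 = 24 chips; eligible C, D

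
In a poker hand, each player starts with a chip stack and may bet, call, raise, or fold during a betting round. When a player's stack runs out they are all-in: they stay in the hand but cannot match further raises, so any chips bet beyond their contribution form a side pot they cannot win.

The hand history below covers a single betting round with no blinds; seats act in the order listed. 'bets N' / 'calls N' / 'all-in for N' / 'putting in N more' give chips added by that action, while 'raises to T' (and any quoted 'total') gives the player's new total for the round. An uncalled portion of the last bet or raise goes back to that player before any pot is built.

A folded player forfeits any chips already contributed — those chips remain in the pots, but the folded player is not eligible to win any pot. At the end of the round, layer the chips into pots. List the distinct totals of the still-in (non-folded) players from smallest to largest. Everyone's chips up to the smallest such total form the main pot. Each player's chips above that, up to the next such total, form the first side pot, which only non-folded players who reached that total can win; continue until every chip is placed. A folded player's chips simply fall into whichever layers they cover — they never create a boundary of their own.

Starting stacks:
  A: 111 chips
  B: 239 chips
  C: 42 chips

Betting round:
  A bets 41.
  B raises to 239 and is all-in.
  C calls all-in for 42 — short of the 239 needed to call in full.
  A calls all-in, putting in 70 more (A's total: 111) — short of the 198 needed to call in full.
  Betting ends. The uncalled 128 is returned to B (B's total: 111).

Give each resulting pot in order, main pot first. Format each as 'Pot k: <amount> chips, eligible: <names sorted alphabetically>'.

Pot 1: 126 chips, eligible: A, B, C
Pot 2: 138 chips, eligible: A, B

Derivation:
Contributions (after 128 returned to B): A=111, B=111, C=42
Pot levels (distinct totals of non-folded players): 42, 111
Layer 1-42: 42 each from A, B, C = 42*3 = 126 chips; eligible A, B, C
Layer 43-111: 69 each from A, B = 69*2 = 138 chips; eligible A, B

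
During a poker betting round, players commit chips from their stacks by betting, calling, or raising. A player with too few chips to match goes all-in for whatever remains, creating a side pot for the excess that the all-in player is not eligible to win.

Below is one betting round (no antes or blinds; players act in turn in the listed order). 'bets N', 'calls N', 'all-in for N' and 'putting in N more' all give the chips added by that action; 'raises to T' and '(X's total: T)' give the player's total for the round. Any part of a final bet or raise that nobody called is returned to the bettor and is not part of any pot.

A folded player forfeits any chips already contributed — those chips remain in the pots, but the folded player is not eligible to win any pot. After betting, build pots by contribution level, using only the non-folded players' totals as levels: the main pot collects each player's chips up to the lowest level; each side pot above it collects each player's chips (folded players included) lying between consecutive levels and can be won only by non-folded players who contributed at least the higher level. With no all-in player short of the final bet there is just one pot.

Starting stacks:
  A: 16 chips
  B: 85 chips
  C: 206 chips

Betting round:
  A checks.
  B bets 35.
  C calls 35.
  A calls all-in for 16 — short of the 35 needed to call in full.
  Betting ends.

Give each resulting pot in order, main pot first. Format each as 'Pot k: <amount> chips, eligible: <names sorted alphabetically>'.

Contributions: A=16, B=35, C=35
Pot levels (distinct totals of non-folded players): 16, 35
Layer 1-16: 16 each from A, B, C = 16*3 = 48 chips; eligible A, B, C
Layer 17-35: 19 each from B, C = 19*2 = 38 chips; eligible B, C

Pot 1: 48 chips, eligible: A, B, C
Pot 2: 38 chips, eligible: B, C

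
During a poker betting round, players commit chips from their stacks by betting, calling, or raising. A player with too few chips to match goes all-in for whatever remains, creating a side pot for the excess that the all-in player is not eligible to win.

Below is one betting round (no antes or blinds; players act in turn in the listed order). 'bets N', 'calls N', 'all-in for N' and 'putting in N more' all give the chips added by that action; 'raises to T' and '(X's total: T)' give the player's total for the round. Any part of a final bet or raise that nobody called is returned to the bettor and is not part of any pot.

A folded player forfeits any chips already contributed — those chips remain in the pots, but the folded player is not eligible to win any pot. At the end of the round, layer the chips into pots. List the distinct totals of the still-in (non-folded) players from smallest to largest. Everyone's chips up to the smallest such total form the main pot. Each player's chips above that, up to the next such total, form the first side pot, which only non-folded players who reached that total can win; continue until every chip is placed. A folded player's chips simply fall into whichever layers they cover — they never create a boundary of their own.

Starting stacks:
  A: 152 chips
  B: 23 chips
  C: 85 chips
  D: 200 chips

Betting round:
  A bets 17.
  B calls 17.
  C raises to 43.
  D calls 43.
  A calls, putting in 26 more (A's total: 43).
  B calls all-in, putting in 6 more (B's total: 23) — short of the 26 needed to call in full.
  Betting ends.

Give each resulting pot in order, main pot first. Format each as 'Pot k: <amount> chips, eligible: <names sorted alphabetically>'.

Pot 1: 92 chips, eligible: A, B, C, D
Pot 2: 60 chips, eligible: A, C, D

Derivation:
Contributions: A=43, B=23, C=43, D=43
Pot levels (distinct totals of non-folded players): 23, 43
Layer 1-23: 23 each from A, B, C, D = 23*4 = 92 chips; eligible A, B, C, D
Layer 24-43: 20 each from A, C, D = 20*3 = 60 chips; eligible A, C, D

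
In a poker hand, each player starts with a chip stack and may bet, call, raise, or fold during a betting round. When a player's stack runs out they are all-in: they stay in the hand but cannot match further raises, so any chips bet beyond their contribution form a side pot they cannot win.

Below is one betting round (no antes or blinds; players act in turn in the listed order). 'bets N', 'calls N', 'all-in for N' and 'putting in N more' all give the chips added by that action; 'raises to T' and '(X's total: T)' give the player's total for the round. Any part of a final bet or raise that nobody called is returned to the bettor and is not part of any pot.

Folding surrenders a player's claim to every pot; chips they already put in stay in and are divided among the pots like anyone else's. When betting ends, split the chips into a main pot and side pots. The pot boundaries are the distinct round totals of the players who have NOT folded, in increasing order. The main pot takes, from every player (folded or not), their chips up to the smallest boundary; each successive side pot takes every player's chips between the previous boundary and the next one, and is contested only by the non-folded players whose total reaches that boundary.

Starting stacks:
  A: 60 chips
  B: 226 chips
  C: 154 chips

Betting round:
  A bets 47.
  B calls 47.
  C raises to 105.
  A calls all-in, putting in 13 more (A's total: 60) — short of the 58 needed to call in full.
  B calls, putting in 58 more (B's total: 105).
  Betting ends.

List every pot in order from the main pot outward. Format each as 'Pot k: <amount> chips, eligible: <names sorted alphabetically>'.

Contributions: A=60, B=105, C=105
Pot levels (distinct totals of non-folded players): 60, 105
Layer 1-60: 60 each from A, B, C = 60*3 = 180 chips; eligible A, B, C
Layer 61-105: 45 each from B, C = 45*2 = 90 chips; eligible B, C

Pot 1: 180 chips, eligible: A, B, C
Pot 2: 90 chips, eligible: B, C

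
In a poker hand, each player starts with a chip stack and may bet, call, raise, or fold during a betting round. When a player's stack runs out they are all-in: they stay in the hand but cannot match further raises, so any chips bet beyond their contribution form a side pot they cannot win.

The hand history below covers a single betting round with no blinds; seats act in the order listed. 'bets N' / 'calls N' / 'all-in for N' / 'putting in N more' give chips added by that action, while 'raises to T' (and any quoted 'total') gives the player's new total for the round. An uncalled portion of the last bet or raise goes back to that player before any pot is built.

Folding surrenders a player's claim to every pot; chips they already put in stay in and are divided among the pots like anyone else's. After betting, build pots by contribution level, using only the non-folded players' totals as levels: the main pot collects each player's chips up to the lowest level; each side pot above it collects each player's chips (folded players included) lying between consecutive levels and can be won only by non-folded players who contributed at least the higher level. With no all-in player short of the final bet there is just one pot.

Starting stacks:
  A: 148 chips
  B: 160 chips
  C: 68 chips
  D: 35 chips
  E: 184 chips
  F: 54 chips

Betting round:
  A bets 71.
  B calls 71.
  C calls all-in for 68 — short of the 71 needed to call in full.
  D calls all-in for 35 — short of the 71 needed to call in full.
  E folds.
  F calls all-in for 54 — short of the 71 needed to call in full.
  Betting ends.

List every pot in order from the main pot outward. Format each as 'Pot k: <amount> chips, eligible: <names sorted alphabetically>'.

Pot 1: 175 chips, eligible: A, B, C, D, F
Pot 2: 76 chips, eligible: A, B, C, F
Pot 3: 42 chips, eligible: A, B, C
Pot 4: 6 chips, eligible: A, B

Derivation:
Contributions: A=71, B=71, C=68, D=35, F=54
Folded: E
Pot levels (distinct totals of non-folded players): 35, 54, 68, 71
Layer 1-35: 35 each from A, B, C, D, F = 35*5 = 175 chips; eligible A, B, C, D, F
Layer 36-54: 19 each from A, B, C, F = 19*4 = 76 chips; eligible A, B, C, F
Layer 55-68: 14 each from A, B, C = 14*3 = 42 chips; eligible A, B, C
Layer 69-71: 3 each from A, B = 3*2 = 6 chips; eligible A, B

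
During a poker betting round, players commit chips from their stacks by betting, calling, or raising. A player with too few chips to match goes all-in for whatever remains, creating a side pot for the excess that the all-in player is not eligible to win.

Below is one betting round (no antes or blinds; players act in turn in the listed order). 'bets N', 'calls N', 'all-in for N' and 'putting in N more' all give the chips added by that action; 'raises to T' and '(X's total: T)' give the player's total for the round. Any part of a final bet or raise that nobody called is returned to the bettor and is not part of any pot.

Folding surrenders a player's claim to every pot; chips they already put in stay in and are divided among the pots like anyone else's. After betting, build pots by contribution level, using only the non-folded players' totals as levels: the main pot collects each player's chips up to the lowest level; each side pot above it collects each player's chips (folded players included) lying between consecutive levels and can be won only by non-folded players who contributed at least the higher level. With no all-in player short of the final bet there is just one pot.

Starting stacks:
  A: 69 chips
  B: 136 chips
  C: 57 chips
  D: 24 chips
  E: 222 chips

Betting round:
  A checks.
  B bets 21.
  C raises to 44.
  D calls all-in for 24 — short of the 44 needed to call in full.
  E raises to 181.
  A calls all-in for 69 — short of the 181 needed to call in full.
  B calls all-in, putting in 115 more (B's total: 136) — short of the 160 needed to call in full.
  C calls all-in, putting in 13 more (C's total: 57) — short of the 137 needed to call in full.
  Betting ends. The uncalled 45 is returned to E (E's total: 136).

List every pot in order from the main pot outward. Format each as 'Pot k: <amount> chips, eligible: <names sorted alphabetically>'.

Pot 1: 120 chips, eligible: A, B, C, D, E
Pot 2: 132 chips, eligible: A, B, C, E
Pot 3: 36 chips, eligible: A, B, E
Pot 4: 134 chips, eligible: B, E

Derivation:
Contributions (after 45 returned to E): A=69, B=136, C=57, D=24, E=136
Pot levels (distinct totals of non-folded players): 24, 57, 69, 136
Layer 1-24: 24 each from A, B, C, D, E = 24*5 = 120 chips; eligible A, B, C, D, E
Layer 25-57: 33 each from A, B, C, E = 33*4 = 132 chips; eligible A, B, C, E
Layer 58-69: 12 each from A, B, E = 12*3 = 36 chips; eligible A, B, E
Layer 70-136: 67 each from B, E = 67*2 = 134 chips; eligible B, E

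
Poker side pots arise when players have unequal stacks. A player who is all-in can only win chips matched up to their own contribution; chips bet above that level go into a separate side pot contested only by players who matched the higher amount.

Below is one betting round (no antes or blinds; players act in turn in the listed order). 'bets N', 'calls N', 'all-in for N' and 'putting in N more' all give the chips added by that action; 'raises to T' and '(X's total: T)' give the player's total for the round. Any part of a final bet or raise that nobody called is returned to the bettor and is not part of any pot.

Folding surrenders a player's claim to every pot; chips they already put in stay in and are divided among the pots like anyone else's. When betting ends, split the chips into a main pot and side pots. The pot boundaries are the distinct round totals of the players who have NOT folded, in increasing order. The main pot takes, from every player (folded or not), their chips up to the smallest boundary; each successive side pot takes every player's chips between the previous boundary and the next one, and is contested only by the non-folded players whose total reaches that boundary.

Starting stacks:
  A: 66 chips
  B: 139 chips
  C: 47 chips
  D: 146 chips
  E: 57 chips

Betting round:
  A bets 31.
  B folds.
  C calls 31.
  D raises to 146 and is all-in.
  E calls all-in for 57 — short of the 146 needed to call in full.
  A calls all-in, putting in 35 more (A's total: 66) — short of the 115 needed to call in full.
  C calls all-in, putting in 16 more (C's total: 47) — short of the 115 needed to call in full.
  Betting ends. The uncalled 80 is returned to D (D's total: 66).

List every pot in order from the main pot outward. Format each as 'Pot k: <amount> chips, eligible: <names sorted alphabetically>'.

Contributions (after 80 returned to D): A=66, C=47, D=66, E=57
Folded: B
Pot levels (distinct totals of non-folded players): 47, 57, 66
Layer 1-47: 47 each from A, C, D, E = 47*4 = 188 chips; eligible A, C, D, E
Layer 48-57: 10 each from A, D, E = 10*3 = 30 chips; eligible A, D, E
Layer 58-66: 9 each from A, D = 9*2 = 18 chips; eligible A, D

Pot 1: 188 chips, eligible: A, C, D, E
Pot 2: 30 chips, eligible: A, D, E
Pot 3: 18 chips, eligible: A, D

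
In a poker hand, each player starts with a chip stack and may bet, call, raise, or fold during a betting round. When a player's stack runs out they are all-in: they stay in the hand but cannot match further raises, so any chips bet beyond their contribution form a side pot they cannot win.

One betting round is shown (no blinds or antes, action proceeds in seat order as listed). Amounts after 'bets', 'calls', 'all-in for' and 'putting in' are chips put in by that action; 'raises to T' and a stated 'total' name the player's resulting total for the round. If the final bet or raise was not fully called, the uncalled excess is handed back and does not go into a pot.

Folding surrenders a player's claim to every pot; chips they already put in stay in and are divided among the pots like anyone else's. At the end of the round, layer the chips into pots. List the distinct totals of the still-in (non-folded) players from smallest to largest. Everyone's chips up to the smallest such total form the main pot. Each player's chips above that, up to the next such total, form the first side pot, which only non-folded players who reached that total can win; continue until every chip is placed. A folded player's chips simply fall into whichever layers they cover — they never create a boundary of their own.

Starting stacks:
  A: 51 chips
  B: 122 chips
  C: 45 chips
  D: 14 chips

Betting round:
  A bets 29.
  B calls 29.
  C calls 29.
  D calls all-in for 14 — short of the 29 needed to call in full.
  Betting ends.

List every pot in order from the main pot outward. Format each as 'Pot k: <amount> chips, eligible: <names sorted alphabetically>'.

Contributions: A=29, B=29, C=29, D=14
Pot levels (distinct totals of non-folded players): 14, 29
Layer 1-14: 14 each from A, B, C, D = 14*4 = 56 chips; eligible A, B, C, D
Layer 15-29: 15 each from A, B, C = 15*3 = 45 chips; eligible A, B, C

Pot 1: 56 chips, eligible: A, B, C, D
Pot 2: 45 chips, eligible: A, B, C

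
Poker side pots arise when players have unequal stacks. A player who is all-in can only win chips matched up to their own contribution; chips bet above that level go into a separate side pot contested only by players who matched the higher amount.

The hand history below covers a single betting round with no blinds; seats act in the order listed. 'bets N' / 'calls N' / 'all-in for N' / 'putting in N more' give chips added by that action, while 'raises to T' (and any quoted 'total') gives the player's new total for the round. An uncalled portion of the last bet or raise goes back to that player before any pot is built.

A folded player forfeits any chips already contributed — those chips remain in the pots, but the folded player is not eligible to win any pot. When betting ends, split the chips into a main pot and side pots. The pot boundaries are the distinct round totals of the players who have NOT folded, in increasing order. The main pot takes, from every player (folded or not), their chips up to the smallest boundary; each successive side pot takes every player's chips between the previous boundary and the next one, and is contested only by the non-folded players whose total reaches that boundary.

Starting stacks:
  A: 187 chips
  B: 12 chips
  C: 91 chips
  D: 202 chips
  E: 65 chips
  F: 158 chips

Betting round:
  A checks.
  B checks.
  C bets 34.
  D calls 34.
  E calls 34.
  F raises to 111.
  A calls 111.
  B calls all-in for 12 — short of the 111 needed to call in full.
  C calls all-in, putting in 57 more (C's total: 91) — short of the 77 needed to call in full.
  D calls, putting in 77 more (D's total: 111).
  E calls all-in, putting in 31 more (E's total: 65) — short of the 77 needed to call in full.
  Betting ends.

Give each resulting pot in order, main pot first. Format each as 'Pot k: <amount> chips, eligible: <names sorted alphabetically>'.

Pot 1: 72 chips, eligible: A, B, C, D, E, F
Pot 2: 265 chips, eligible: A, C, D, E, F
Pot 3: 104 chips, eligible: A, C, D, F
Pot 4: 60 chips, eligible: A, D, F

Derivation:
Contributions: A=111, B=12, C=91, D=111, E=65, F=111
Pot levels (distinct totals of non-folded players): 12, 65, 91, 111
Layer 1-12: 12 each from A, B, C, D, E, F = 12*6 = 72 chips; eligible A, B, C, D, E, F
Layer 13-65: 53 each from A, C, D, E, F = 53*5 = 265 chips; eligible A, C, D, E, F
Layer 66-91: 26 each from A, C, D, F = 26*4 = 104 chips; eligible A, C, D, F
Layer 92-111: 20 each from A, D, F = 20*3 = 60 chips; eligible A, D, F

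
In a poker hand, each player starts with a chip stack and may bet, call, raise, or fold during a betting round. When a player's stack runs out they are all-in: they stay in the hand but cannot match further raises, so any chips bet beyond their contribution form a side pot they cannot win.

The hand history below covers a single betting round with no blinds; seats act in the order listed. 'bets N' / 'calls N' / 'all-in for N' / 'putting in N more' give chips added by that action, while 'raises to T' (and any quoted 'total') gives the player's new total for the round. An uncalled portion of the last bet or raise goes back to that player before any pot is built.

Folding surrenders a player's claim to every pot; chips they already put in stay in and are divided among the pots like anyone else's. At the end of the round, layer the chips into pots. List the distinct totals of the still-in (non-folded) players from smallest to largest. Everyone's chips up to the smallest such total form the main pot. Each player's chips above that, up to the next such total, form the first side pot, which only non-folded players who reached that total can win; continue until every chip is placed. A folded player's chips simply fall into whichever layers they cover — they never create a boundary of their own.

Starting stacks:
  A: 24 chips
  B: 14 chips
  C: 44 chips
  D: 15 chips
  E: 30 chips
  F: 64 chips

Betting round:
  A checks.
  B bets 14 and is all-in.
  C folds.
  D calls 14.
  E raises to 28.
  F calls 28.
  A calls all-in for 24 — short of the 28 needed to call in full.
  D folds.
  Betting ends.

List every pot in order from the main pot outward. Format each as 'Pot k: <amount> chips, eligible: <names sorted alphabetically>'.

Pot 1: 70 chips, eligible: A, B, E, F
Pot 2: 30 chips, eligible: A, E, F
Pot 3: 8 chips, eligible: E, F

Derivation:
Contributions: A=24, B=14, D=14, E=28, F=28
Folded: C, D
Pot levels (distinct totals of non-folded players): 14, 24, 28
Layer 1-14: 14 each from A, B, D, E, F = 14*5 = 70 chips; eligible A, B, E, F
Layer 15-24: 10 each from A, E, F = 10*3 = 30 chips; eligible A, E, F
Layer 25-28: 4 each from E, F = 4*2 = 8 chips; eligible E, F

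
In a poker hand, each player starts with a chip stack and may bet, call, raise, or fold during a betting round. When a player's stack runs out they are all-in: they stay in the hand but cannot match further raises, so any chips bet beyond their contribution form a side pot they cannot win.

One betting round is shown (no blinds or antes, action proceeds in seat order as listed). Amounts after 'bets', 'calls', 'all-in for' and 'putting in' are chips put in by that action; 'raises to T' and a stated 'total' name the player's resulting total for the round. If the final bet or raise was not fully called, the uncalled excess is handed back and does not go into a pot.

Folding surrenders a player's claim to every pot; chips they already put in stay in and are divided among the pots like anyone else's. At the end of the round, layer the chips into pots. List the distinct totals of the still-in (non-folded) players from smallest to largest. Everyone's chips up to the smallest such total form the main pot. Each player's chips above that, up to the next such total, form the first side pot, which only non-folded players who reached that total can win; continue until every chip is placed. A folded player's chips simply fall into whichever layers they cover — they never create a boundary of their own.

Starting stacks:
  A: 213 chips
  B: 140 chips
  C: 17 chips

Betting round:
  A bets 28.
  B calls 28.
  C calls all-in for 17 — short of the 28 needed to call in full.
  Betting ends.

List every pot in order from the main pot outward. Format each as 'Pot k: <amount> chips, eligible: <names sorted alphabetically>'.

Pot 1: 51 chips, eligible: A, B, C
Pot 2: 22 chips, eligible: A, B

Derivation:
Contributions: A=28, B=28, C=17
Pot levels (distinct totals of non-folded players): 17, 28
Layer 1-17: 17 each from A, B, C = 17*3 = 51 chips; eligible A, B, C
Layer 18-28: 11 each from A, B = 11*2 = 22 chips; eligible A, B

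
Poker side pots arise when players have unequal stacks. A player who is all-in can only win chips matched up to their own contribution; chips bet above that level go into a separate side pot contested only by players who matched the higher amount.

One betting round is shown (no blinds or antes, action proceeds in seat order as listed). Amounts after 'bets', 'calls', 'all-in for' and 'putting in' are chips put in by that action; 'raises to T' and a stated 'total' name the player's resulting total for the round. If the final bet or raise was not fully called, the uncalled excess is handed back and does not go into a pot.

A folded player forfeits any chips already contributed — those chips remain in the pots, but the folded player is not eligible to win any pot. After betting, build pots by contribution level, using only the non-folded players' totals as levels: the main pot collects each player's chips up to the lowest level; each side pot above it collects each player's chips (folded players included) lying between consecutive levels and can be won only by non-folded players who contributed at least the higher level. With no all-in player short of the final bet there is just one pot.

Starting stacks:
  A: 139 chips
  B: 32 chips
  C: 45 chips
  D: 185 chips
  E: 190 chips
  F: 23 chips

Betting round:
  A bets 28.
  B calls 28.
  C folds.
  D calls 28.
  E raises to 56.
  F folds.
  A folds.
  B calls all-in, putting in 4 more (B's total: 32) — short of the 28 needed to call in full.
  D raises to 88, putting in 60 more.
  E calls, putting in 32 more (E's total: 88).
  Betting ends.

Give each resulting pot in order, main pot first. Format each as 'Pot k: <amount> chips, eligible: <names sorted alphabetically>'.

Pot 1: 124 chips, eligible: B, D, E
Pot 2: 112 chips, eligible: D, E

Derivation:
Contributions: A=28, B=32, D=88, E=88
Folded: A, C, F
Pot levels (distinct totals of non-folded players): 32, 88
Layer 1-32: A 28 + B 32 + D 32 + E 32 = 124 chips; eligible B, D, E
Layer 33-88: 56 each from D, E = 56*2 = 112 chips; eligible D, E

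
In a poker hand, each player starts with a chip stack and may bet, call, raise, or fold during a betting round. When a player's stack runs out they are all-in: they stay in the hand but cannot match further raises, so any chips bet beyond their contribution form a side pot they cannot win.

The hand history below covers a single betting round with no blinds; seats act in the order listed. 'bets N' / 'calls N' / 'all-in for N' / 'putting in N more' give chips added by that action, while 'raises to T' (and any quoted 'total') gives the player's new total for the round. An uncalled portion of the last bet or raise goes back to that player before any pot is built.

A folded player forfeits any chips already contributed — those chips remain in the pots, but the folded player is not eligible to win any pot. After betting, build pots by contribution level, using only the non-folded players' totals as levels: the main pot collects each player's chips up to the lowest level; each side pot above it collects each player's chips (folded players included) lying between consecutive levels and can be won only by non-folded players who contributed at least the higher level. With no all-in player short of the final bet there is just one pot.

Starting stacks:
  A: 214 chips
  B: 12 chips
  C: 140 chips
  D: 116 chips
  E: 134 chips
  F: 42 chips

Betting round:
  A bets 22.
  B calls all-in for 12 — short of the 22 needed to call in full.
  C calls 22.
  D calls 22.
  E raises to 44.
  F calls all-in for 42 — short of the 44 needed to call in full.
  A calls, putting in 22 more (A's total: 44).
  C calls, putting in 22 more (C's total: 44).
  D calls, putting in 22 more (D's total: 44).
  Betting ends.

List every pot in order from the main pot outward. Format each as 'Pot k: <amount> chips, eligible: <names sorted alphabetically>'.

Contributions: A=44, B=12, C=44, D=44, E=44, F=42
Pot levels (distinct totals of non-folded players): 12, 42, 44
Layer 1-12: 12 each from A, B, C, D, E, F = 12*6 = 72 chips; eligible A, B, C, D, E, F
Layer 13-42: 30 each from A, C, D, E, F = 30*5 = 150 chips; eligible A, C, D, E, F
Layer 43-44: 2 each from A, C, D, E = 2*4 = 8 chips; eligible A, C, D, E

Pot 1: 72 chips, eligible: A, B, C, D, E, F
Pot 2: 150 chips, eligible: A, C, D, E, F
Pot 3: 8 chips, eligible: A, C, D, E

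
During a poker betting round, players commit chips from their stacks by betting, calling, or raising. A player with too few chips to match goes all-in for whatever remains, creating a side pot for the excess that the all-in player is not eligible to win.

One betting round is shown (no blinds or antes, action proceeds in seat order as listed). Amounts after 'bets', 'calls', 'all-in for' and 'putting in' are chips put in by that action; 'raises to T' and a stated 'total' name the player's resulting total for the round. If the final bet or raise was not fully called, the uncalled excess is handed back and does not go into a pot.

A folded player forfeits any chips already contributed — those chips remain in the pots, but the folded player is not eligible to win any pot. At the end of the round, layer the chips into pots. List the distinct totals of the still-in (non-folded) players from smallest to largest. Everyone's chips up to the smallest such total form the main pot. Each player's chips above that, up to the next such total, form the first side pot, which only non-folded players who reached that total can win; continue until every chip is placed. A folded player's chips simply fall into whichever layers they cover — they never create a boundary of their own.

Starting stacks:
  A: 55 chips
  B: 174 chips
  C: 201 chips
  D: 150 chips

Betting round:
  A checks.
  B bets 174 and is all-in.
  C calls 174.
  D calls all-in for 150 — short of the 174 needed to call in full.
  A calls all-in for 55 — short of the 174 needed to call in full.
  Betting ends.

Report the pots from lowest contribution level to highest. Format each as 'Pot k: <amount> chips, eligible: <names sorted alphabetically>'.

Contributions: A=55, B=174, C=174, D=150
Pot levels (distinct totals of non-folded players): 55, 150, 174
Layer 1-55: 55 each from A, B, C, D = 55*4 = 220 chips; eligible A, B, C, D
Layer 56-150: 95 each from B, C, D = 95*3 = 285 chips; eligible B, C, D
Layer 151-174: 24 each from B, C = 24*2 = 48 chips; eligible B, C

Pot 1: 220 chips, eligible: A, B, C, D
Pot 2: 285 chips, eligible: B, C, D
Pot 3: 48 chips, eligible: B, C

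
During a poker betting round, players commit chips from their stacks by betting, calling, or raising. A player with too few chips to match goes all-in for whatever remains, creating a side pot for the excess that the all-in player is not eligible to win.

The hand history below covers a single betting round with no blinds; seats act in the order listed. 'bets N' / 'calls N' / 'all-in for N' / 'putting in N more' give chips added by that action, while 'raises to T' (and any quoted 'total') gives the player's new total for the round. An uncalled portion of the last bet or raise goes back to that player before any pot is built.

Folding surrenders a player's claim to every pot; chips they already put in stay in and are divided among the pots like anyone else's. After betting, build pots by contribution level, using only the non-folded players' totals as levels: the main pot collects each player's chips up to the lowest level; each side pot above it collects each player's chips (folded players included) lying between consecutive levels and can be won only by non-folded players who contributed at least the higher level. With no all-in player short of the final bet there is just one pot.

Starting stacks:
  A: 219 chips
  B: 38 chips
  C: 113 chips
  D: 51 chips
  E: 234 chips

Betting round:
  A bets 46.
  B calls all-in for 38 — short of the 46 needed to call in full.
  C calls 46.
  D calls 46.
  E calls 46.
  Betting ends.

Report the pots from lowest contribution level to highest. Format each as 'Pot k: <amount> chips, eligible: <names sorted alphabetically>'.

Pot 1: 190 chips, eligible: A, B, C, D, E
Pot 2: 32 chips, eligible: A, C, D, E

Derivation:
Contributions: A=46, B=38, C=46, D=46, E=46
Pot levels (distinct totals of non-folded players): 38, 46
Layer 1-38: 38 each from A, B, C, D, E = 38*5 = 190 chips; eligible A, B, C, D, E
Layer 39-46: 8 each from A, C, D, E = 8*4 = 32 chips; eligible A, C, D, E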